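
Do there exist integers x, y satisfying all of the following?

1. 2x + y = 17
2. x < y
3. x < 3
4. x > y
No

A contradictory subset is {x < y, x > y}. No integer assignment can satisfy these jointly:

  - x < y: bounds one variable relative to another variable
  - x > y: bounds one variable relative to another variable

Direct contradiction: y > x and x > y cannot both hold.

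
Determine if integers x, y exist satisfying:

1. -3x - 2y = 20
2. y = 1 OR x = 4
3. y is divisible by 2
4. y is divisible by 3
No

A contradictory subset is {-3x - 2y = 20, y = 1 OR x = 4, y is divisible by 3}. No integer assignment can satisfy these jointly:

  - -3x - 2y = 20: is a linear equation tying the variables together
  - y = 1 OR x = 4: forces a choice: either y = 1 or x = 4
  - y is divisible by 3: restricts y to multiples of 3

Modular obstruction: writing y = 3y', every remaining term of the linear equation is divisible by 3, so the left side is ≡ 0 (mod 3); but the right side 20 ≡ 2 (mod 3). No integers can satisfy it.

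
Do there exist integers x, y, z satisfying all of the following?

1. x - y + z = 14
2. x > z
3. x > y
Yes

Take x = 0, y = -15, z = -1. Substituting into each constraint:
  (1) 0 + 15 + (-1) = 14 ✓
  (2) 0 > -1 ✓
  (3) 0 > -15 ✓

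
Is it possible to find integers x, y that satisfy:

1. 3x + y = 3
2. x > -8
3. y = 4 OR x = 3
Yes

Take x = 3, y = -6. Substituting into each constraint:
  (1) 3(3) + (-6) = 3 ✓
  (2) 3 > -8 ✓
  (3) x = 3, target 3 ✓ (second branch holds)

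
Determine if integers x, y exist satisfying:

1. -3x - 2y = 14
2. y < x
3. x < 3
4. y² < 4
No

A contradictory subset is {-3x - 2y = 14, y < x, y² < 4}. No integer assignment can satisfy these jointly:

  - -3x - 2y = 14: is a linear equation tying the variables together
  - y < x: bounds one variable relative to another variable
  - y² < 4: restricts y to |y| ≤ 1

Propagating the comparison: x > y and y ≥ -1 give x ≥ 0. Range argument: with x ∈ [0, ∞], y ∈ [-1, 1], the left side of the equation is at most 2, but the right side is 14 > 2. No integer solution exists.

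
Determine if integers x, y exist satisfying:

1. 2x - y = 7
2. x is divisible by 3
Yes

Take x = 0, y = -7. Substituting into each constraint:
  (1) 2(0) + 7 = 7 ✓
  (2) 0 = 3 × 0, remainder 0 ✓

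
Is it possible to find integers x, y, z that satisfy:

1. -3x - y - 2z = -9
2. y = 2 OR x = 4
Yes

Take x = 4, y = -3, z = 0. Substituting into each constraint:
  (1) -3(4) + 3 - 2(0) = -9 ✓
  (2) x = 4, target 4 ✓ (second branch holds)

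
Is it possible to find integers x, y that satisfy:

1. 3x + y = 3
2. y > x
Yes

Take x = 0, y = 3. Substituting into each constraint:
  (1) 3(0) + 3 = 3 ✓
  (2) 3 > 0 ✓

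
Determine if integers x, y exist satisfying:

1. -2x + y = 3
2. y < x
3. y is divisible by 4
No

A contradictory subset is {-2x + y = 3, y is divisible by 4}. No integer assignment can satisfy these jointly:

  - -2x + y = 3: is a linear equation tying the variables together
  - y is divisible by 4: restricts y to multiples of 4

Modular obstruction: writing y = 4y', every remaining term of the linear equation is divisible by 2, so the left side is ≡ 0 (mod 2); but the right side 3 ≡ 1 (mod 2). No integers can satisfy it.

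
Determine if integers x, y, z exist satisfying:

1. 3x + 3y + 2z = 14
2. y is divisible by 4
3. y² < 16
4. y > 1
No

A contradictory subset is {y is divisible by 4, y² < 16, y > 1}. No integer assignment can satisfy these jointly:

  - y is divisible by 4: restricts y to multiples of 4
  - y² < 16: restricts y to |y| ≤ 3
  - y > 1: bounds one variable relative to a constant

The quadratic bounds confine the variables to a finite set (y ∈ {-3, …, 3}); checking each of the 7 combinations against the remaining constraints yields no solution.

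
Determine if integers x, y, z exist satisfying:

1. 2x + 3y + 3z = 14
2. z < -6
Yes

Take x = 1, y = 11, z = -7. Substituting into each constraint:
  (1) 2(1) + 3(11) + 3(-7) = 14 ✓
  (2) -7 < -6 ✓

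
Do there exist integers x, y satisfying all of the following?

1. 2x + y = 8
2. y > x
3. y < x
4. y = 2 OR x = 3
No

A contradictory subset is {y > x, y < x}. No integer assignment can satisfy these jointly:

  - y > x: bounds one variable relative to another variable
  - y < x: bounds one variable relative to another variable

Direct contradiction: y > x and x > y cannot both hold.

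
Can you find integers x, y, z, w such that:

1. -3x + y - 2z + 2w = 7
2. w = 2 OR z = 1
Yes

Take x = -3, y = 0, z = 1, w = 0. Substituting into each constraint:
  (1) -3(-3) + 0 - 2(1) + 2(0) = 7 ✓
  (2) z = 1, target 1 ✓ (second branch holds)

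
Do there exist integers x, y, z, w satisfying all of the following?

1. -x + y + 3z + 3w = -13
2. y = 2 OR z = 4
Yes

Take x = 0, y = 2, z = 0, w = -5. Substituting into each constraint:
  (1) 0 + 2 + 3(0) + 3(-5) = -13 ✓
  (2) y = 2, target 2 ✓ (first branch holds)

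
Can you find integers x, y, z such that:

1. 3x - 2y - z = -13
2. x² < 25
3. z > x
Yes

Take x = -1, y = 5, z = 0. Substituting into each constraint:
  (1) 3(-1) - 2(5) + 0 = -13 ✓
  (2) x² = (-1)² = 1, and 1 < 25 ✓
  (3) 0 > -1 ✓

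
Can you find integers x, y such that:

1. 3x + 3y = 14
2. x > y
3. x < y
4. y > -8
No

Even the single constraint (3x + 3y = 14) is infeasible over the integers.

  - 3x + 3y = 14: every term on the left is divisible by 3, so the LHS ≡ 0 (mod 3), but the RHS 14 is not — no integer solution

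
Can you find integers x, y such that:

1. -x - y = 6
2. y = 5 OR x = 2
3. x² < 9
Yes

Take x = 2, y = -8. Substituting into each constraint:
  (1) (-2) + 8 = 6 ✓
  (2) x = 2, target 2 ✓ (second branch holds)
  (3) x² = (2)² = 4, and 4 < 9 ✓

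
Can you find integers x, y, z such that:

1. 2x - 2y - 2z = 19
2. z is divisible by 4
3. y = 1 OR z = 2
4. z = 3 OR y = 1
No

Even the single constraint (2x - 2y - 2z = 19) is infeasible over the integers.

  - 2x - 2y - 2z = 19: every term on the left is divisible by 2, so the LHS ≡ 0 (mod 2), but the RHS 19 is not — no integer solution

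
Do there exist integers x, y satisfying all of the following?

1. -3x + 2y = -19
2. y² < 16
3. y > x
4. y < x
No

A contradictory subset is {y > x, y < x}. No integer assignment can satisfy these jointly:

  - y > x: bounds one variable relative to another variable
  - y < x: bounds one variable relative to another variable

Direct contradiction: y > x and x > y cannot both hold.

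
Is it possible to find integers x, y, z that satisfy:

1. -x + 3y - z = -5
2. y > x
Yes

Take x = -1, y = 0, z = 6. Substituting into each constraint:
  (1) 1 + 3(0) + (-6) = -5 ✓
  (2) 0 > -1 ✓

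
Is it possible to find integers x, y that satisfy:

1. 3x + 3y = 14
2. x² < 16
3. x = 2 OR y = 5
No

Even the single constraint (3x + 3y = 14) is infeasible over the integers.

  - 3x + 3y = 14: every term on the left is divisible by 3, so the LHS ≡ 0 (mod 3), but the RHS 14 is not — no integer solution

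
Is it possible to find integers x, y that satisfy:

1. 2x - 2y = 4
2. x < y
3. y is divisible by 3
No

A contradictory subset is {2x - 2y = 4, x < y}. No integer assignment can satisfy these jointly:

  - 2x - 2y = 4: is a linear equation tying the variables together
  - x < y: bounds one variable relative to another variable

From the equation, x − y = 2, i.e. y − x = -2; but y > x requires y − x ≥ 1. Contradiction.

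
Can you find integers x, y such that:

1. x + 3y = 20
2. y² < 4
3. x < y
No

The full constraint system is jointly infeasible over the integers. Each constraint and what it forces:

  - x + 3y = 20: is a linear equation tying the variables together
  - y² < 4: restricts y to |y| ≤ 1
  - x < y: bounds one variable relative to another variable

Propagating the comparison: x < y and y ≤ 1 give x ≤ 0. Range argument: with x ∈ [−∞, 0], y ∈ [-1, 1], the left side of the equation is at most 3, but the right side is 20 > 3. No integer solution exists.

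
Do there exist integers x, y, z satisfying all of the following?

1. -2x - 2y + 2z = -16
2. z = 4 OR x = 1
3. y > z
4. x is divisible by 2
Yes

Take x = 2, y = 10, z = 4. Substituting into each constraint:
  (1) -2(2) - 2(10) + 2(4) = -16 ✓
  (2) z = 4, target 4 ✓ (first branch holds)
  (3) 10 > 4 ✓
  (4) 2 = 2 × 1, remainder 0 ✓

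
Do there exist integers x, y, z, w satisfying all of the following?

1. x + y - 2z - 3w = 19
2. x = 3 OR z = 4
Yes

Take x = 3, y = 16, z = 0, w = 0. Substituting into each constraint:
  (1) 3 + 16 - 2(0) - 3(0) = 19 ✓
  (2) x = 3, target 3 ✓ (first branch holds)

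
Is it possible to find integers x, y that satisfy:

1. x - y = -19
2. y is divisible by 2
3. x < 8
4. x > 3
Yes

Take x = 5, y = 24. Substituting into each constraint:
  (1) 5 + (-24) = -19 ✓
  (2) 24 = 2 × 12, remainder 0 ✓
  (3) 5 < 8 ✓
  (4) 5 > 3 ✓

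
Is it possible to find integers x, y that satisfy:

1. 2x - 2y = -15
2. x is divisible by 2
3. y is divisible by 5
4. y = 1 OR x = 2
No

Even the single constraint (2x - 2y = -15) is infeasible over the integers.

  - 2x - 2y = -15: every term on the left is divisible by 2, so the LHS ≡ 0 (mod 2), but the RHS -15 is not — no integer solution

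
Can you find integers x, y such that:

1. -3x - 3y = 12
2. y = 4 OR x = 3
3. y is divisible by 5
No

The full constraint system is jointly infeasible over the integers. Each constraint and what it forces:

  - -3x - 3y = 12: is a linear equation tying the variables together
  - y = 4 OR x = 3: forces a choice: either y = 4 or x = 3
  - y is divisible by 5: restricts y to multiples of 5

Split on the disjunction (y = 4 OR x = 3):
  • If y = 4: this contradicts the divisibility constraint — 4 is not a multiple of 5.
  • If x = 3: with x = 3, writing y = 5y', every remaining term of the linear equation is divisible by 15, so the left side is ≡ 0 (mod 15); but the right side 21 ≡ 6 (mod 15). No integers can satisfy it.
Both branches are infeasible, so the system has no integer solution.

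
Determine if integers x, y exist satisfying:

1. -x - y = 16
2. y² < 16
Yes

Take x = -16, y = 0. Substituting into each constraint:
  (1) 16 + 0 = 16 ✓
  (2) y² = (0)² = 0, and 0 < 16 ✓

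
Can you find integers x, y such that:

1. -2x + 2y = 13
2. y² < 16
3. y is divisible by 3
No

Even the single constraint (-2x + 2y = 13) is infeasible over the integers.

  - -2x + 2y = 13: every term on the left is divisible by 2, so the LHS ≡ 0 (mod 2), but the RHS 13 is not — no integer solution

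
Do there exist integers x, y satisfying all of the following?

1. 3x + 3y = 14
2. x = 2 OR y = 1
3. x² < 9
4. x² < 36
No

Even the single constraint (3x + 3y = 14) is infeasible over the integers.

  - 3x + 3y = 14: every term on the left is divisible by 3, so the LHS ≡ 0 (mod 3), but the RHS 14 is not — no integer solution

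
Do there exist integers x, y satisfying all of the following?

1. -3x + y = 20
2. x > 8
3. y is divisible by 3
No

A contradictory subset is {-3x + y = 20, y is divisible by 3}. No integer assignment can satisfy these jointly:

  - -3x + y = 20: is a linear equation tying the variables together
  - y is divisible by 3: restricts y to multiples of 3

Modular obstruction: writing y = 3y', every remaining term of the linear equation is divisible by 3, so the left side is ≡ 0 (mod 3); but the right side 20 ≡ 2 (mod 3). No integers can satisfy it.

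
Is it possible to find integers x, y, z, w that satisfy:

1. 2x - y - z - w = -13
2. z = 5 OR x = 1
Yes

Take x = 1, y = 15, z = 0, w = 0. Substituting into each constraint:
  (1) 2(1) + (-15) + 0 + 0 = -13 ✓
  (2) x = 1, target 1 ✓ (second branch holds)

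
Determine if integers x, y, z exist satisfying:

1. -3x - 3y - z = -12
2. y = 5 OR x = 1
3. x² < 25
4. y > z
Yes

Take x = 1, y = 3, z = 0. Substituting into each constraint:
  (1) -3(1) - 3(3) + 0 = -12 ✓
  (2) x = 1, target 1 ✓ (second branch holds)
  (3) x² = (1)² = 1, and 1 < 25 ✓
  (4) 3 > 0 ✓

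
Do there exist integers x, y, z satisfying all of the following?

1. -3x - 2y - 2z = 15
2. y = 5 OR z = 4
Yes

Take x = -9, y = 5, z = 1. Substituting into each constraint:
  (1) -3(-9) - 2(5) - 2(1) = 15 ✓
  (2) y = 5, target 5 ✓ (first branch holds)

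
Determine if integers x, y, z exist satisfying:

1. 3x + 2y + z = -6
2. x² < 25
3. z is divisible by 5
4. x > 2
Yes

Take x = 4, y = -9, z = 0. Substituting into each constraint:
  (1) 3(4) + 2(-9) + 0 = -6 ✓
  (2) x² = (4)² = 16, and 16 < 25 ✓
  (3) 0 = 5 × 0, remainder 0 ✓
  (4) 4 > 2 ✓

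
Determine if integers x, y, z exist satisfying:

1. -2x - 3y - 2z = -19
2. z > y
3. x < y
Yes

Take x = 0, y = 1, z = 8. Substituting into each constraint:
  (1) -2(0) - 3(1) - 2(8) = -19 ✓
  (2) 8 > 1 ✓
  (3) 0 < 1 ✓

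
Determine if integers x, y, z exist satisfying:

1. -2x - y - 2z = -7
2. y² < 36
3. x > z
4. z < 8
Yes

Take x = 1, y = 5, z = 0. Substituting into each constraint:
  (1) -2(1) + (-5) - 2(0) = -7 ✓
  (2) y² = (5)² = 25, and 25 < 36 ✓
  (3) 1 > 0 ✓
  (4) 0 < 8 ✓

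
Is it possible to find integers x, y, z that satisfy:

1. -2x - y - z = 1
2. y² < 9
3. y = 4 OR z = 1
Yes

Take x = -2, y = 2, z = 1. Substituting into each constraint:
  (1) -2(-2) + (-2) + (-1) = 1 ✓
  (2) y² = (2)² = 4, and 4 < 9 ✓
  (3) z = 1, target 1 ✓ (second branch holds)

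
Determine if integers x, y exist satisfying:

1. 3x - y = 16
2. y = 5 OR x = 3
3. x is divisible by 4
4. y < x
No

A contradictory subset is {3x - y = 16, y = 5 OR x = 3, x is divisible by 4}. No integer assignment can satisfy these jointly:

  - 3x - y = 16: is a linear equation tying the variables together
  - y = 5 OR x = 3: forces a choice: either y = 5 or x = 3
  - x is divisible by 4: restricts x to multiples of 4

Split on the disjunction (y = 5 OR x = 3):
  • If y = 5: with y = 5, writing x = 4x', every remaining term of the linear equation is divisible by 12, so the left side is ≡ 0 (mod 12); but the right side 21 ≡ 9 (mod 12). No integers can satisfy it.
  • If x = 3: this contradicts the divisibility constraint — 3 is not a multiple of 4.
Both branches are infeasible, so the system has no integer solution.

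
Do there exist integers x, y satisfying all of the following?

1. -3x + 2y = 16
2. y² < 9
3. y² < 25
Yes

Take x = -6, y = -1. Substituting into each constraint:
  (1) -3(-6) + 2(-1) = 16 ✓
  (2) y² = (-1)² = 1, and 1 < 9 ✓
  (3) y² = (-1)² = 1, and 1 < 25 ✓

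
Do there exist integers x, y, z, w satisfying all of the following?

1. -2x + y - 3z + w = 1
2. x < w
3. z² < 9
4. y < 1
Yes

Take x = 0, y = 0, z = 0, w = 1. Substituting into each constraint:
  (1) -2(0) + 0 - 3(0) + 1 = 1 ✓
  (2) 0 < 1 ✓
  (3) z² = (0)² = 0, and 0 < 9 ✓
  (4) 0 < 1 ✓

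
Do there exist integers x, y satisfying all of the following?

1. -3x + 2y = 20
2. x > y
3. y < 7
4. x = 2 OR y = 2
No

A contradictory subset is {-3x + 2y = 20, x > y, x = 2 OR y = 2}. No integer assignment can satisfy these jointly:

  - -3x + 2y = 20: is a linear equation tying the variables together
  - x > y: bounds one variable relative to another variable
  - x = 2 OR y = 2: forces a choice: either x = 2 or y = 2

Split on the disjunction (x = 2 OR y = 2):
  • If x = 2: the equation forces y = 13, giving (x, y) = (2, 13), which violates x > y.
  • If y = 2: with y = 2, every remaining term of the linear equation is divisible by 3, so the left side is ≡ 0 (mod 3); but the right side 16 ≡ 1 (mod 3). No integers can satisfy it.
Both branches are infeasible, so the system has no integer solution.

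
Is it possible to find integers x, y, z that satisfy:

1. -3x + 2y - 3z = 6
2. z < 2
Yes

Take x = 0, y = 0, z = -2. Substituting into each constraint:
  (1) -3(0) + 2(0) - 3(-2) = 6 ✓
  (2) -2 < 2 ✓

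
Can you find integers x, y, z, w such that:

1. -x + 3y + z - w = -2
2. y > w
Yes

Take x = 0, y = 1, z = -5, w = 0. Substituting into each constraint:
  (1) 0 + 3(1) + (-5) + 0 = -2 ✓
  (2) 1 > 0 ✓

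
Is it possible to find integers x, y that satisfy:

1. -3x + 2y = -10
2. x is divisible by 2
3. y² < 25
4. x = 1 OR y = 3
No

A contradictory subset is {-3x + 2y = -10, x = 1 OR y = 3}. No integer assignment can satisfy these jointly:

  - -3x + 2y = -10: is a linear equation tying the variables together
  - x = 1 OR y = 3: forces a choice: either x = 1 or y = 3

Split on the disjunction (x = 1 OR y = 3):
  • If x = 1: with x = 1, every remaining term of the linear equation is divisible by 2, so the left side is ≡ 0 (mod 2); but the right side -7 ≡ 1 (mod 2). No integers can satisfy it.
  • If y = 3: with y = 3, every remaining term of the linear equation is divisible by 3, so the left side is ≡ 0 (mod 3); but the right side -16 ≡ 2 (mod 3). No integers can satisfy it.
Both branches are infeasible, so the system has no integer solution.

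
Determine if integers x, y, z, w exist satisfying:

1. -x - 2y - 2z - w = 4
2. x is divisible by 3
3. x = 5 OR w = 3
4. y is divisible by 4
Yes

Take x = 15, y = -12, z = 1, w = 3. Substituting into each constraint:
  (1) (-15) - 2(-12) - 2(1) + (-3) = 4 ✓
  (2) 15 = 3 × 5, remainder 0 ✓
  (3) w = 3, target 3 ✓ (second branch holds)
  (4) -12 = 4 × -3, remainder 0 ✓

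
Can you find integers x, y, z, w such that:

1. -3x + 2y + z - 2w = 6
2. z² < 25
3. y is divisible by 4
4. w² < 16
Yes

Take x = 4, y = 8, z = 2, w = 0. Substituting into each constraint:
  (1) -3(4) + 2(8) + 2 - 2(0) = 6 ✓
  (2) z² = (2)² = 4, and 4 < 25 ✓
  (3) 8 = 4 × 2, remainder 0 ✓
  (4) w² = (0)² = 0, and 0 < 16 ✓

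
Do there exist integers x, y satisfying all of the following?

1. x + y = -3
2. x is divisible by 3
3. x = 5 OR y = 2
No

The full constraint system is jointly infeasible over the integers. Each constraint and what it forces:

  - x + y = -3: is a linear equation tying the variables together
  - x is divisible by 3: restricts x to multiples of 3
  - x = 5 OR y = 2: forces a choice: either x = 5 or y = 2

Split on the disjunction (x = 5 OR y = 2):
  • If x = 5: this contradicts the divisibility constraint — 5 is not a multiple of 3.
  • If y = 2: with y = 2, writing x = 3x', every remaining term of the linear equation is divisible by 3, so the left side is ≡ 0 (mod 3); but the right side -5 ≡ 1 (mod 3). No integers can satisfy it.
Both branches are infeasible, so the system has no integer solution.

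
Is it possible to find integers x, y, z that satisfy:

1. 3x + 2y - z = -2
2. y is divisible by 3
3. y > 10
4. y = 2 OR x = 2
Yes

Take x = 2, y = 12, z = 32. Substituting into each constraint:
  (1) 3(2) + 2(12) + (-32) = -2 ✓
  (2) 12 = 3 × 4, remainder 0 ✓
  (3) 12 > 10 ✓
  (4) x = 2, target 2 ✓ (second branch holds)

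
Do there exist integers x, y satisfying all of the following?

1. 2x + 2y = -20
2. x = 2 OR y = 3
Yes

Take x = 2, y = -12. Substituting into each constraint:
  (1) 2(2) + 2(-12) = -20 ✓
  (2) x = 2, target 2 ✓ (first branch holds)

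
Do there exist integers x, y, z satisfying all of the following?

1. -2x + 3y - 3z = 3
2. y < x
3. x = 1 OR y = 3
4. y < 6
Yes

Take x = 6, y = 3, z = -2. Substituting into each constraint:
  (1) -2(6) + 3(3) - 3(-2) = 3 ✓
  (2) 3 < 6 ✓
  (3) y = 3, target 3 ✓ (second branch holds)
  (4) 3 < 6 ✓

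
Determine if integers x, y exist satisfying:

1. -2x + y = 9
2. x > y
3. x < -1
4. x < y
No

A contradictory subset is {x > y, x < y}. No integer assignment can satisfy these jointly:

  - x > y: bounds one variable relative to another variable
  - x < y: bounds one variable relative to another variable

Direct contradiction: x > y and y > x cannot both hold.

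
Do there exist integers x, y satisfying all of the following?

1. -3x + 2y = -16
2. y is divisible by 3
No

The full constraint system is jointly infeasible over the integers. Each constraint and what it forces:

  - -3x + 2y = -16: is a linear equation tying the variables together
  - y is divisible by 3: restricts y to multiples of 3

Modular obstruction: writing y = 3y', every remaining term of the linear equation is divisible by 3, so the left side is ≡ 0 (mod 3); but the right side -16 ≡ 2 (mod 3). No integers can satisfy it.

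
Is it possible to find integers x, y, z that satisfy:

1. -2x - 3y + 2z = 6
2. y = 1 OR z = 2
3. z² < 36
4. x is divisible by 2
Yes

Take x = -4, y = 2, z = 2. Substituting into each constraint:
  (1) -2(-4) - 3(2) + 2(2) = 6 ✓
  (2) z = 2, target 2 ✓ (second branch holds)
  (3) z² = (2)² = 4, and 4 < 36 ✓
  (4) -4 = 2 × -2, remainder 0 ✓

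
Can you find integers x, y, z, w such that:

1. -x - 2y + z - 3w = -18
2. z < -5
Yes

Take x = 0, y = 0, z = -18, w = 0. Substituting into each constraint:
  (1) 0 - 2(0) + (-18) - 3(0) = -18 ✓
  (2) -18 < -5 ✓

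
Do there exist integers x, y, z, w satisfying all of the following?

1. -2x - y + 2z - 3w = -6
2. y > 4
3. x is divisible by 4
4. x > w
Yes

Take x = 0, y = 9, z = 0, w = -1. Substituting into each constraint:
  (1) -2(0) + (-9) + 2(0) - 3(-1) = -6 ✓
  (2) 9 > 4 ✓
  (3) 0 = 4 × 0, remainder 0 ✓
  (4) 0 > -1 ✓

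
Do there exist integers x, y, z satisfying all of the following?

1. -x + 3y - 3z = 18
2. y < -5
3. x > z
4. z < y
Yes

Take x = -9, y = -7, z = -10. Substituting into each constraint:
  (1) 9 + 3(-7) - 3(-10) = 18 ✓
  (2) -7 < -5 ✓
  (3) -9 > -10 ✓
  (4) -10 < -7 ✓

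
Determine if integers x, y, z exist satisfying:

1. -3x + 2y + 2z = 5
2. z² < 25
Yes

Take x = -1, y = 1, z = 0. Substituting into each constraint:
  (1) -3(-1) + 2(1) + 2(0) = 5 ✓
  (2) z² = (0)² = 0, and 0 < 25 ✓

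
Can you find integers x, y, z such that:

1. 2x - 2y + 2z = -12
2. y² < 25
Yes

Take x = 0, y = 0, z = -6. Substituting into each constraint:
  (1) 2(0) - 2(0) + 2(-6) = -12 ✓
  (2) y² = (0)² = 0, and 0 < 25 ✓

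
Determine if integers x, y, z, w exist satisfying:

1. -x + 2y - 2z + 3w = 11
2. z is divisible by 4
Yes

Take x = 0, y = 1, z = 0, w = 3. Substituting into each constraint:
  (1) 0 + 2(1) - 2(0) + 3(3) = 11 ✓
  (2) 0 = 4 × 0, remainder 0 ✓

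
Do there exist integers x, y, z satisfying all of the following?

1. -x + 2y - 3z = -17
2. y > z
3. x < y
Yes

Take x = 11, y = 12, z = 10. Substituting into each constraint:
  (1) (-11) + 2(12) - 3(10) = -17 ✓
  (2) 12 > 10 ✓
  (3) 11 < 12 ✓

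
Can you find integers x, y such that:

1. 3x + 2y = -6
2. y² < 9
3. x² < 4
No

The full constraint system is jointly infeasible over the integers. Each constraint and what it forces:

  - 3x + 2y = -6: is a linear equation tying the variables together
  - y² < 9: restricts y to |y| ≤ 2
  - x² < 4: restricts x to |x| ≤ 1

The quadratic bounds confine the variables to a finite set (x ∈ {-1, …, 1}, y ∈ {-2, …, 2}); checking each of the 15 combinations against the remaining constraints yields no solution.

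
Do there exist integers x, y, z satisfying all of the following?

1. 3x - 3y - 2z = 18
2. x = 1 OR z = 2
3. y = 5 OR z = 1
Yes

Take x = 1, y = 5, z = -15. Substituting into each constraint:
  (1) 3(1) - 3(5) - 2(-15) = 18 ✓
  (2) x = 1, target 1 ✓ (first branch holds)
  (3) y = 5, target 5 ✓ (first branch holds)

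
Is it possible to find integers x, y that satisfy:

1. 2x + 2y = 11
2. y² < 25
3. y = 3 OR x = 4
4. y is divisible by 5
No

Even the single constraint (2x + 2y = 11) is infeasible over the integers.

  - 2x + 2y = 11: every term on the left is divisible by 2, so the LHS ≡ 0 (mod 2), but the RHS 11 is not — no integer solution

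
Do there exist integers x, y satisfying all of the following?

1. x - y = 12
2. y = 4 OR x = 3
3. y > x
No

A contradictory subset is {x - y = 12, y > x}. No integer assignment can satisfy these jointly:

  - x - y = 12: is a linear equation tying the variables together
  - y > x: bounds one variable relative to another variable

From the equation, x − y = 12, i.e. y − x = -12; but y > x requires y − x ≥ 1. Contradiction.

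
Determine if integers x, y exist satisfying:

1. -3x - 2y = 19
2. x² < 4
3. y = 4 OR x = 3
No

The full constraint system is jointly infeasible over the integers. Each constraint and what it forces:

  - -3x - 2y = 19: is a linear equation tying the variables together
  - x² < 4: restricts x to |x| ≤ 1
  - y = 4 OR x = 3: forces a choice: either y = 4 or x = 3

Split on the disjunction (y = 4 OR x = 3):
  • If y = 4: the equation forces x = -9, but x² < 4 requires |x| ≤ 1.
  • If x = 3: this contradicts x² < 4, which requires |x| ≤ 1.
Both branches are infeasible, so the system has no integer solution.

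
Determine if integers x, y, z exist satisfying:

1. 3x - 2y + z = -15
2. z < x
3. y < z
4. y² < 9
No

The full constraint system is jointly infeasible over the integers. Each constraint and what it forces:

  - 3x - 2y + z = -15: is a linear equation tying the variables together
  - z < x: bounds one variable relative to another variable
  - y < z: bounds one variable relative to another variable
  - y² < 9: restricts y to |y| ≤ 2

Propagating the comparisons: z > y and y ≥ -2 give z ≥ -1; x > z and z ≥ -1 give x ≥ 0. Range argument: with x ∈ [0, ∞], y ∈ [-2, 2], z ∈ [-1, ∞], the left side of the equation is at least -5, but the right side is -15 < -5. No integer solution exists.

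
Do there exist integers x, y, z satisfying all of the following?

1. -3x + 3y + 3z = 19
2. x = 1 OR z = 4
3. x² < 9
No

Even the single constraint (-3x + 3y + 3z = 19) is infeasible over the integers.

  - -3x + 3y + 3z = 19: every term on the left is divisible by 3, so the LHS ≡ 0 (mod 3), but the RHS 19 is not — no integer solution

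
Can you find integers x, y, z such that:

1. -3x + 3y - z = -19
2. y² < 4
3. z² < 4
Yes

Take x = 6, y = 0, z = 1. Substituting into each constraint:
  (1) -3(6) + 3(0) + (-1) = -19 ✓
  (2) y² = (0)² = 0, and 0 < 4 ✓
  (3) z² = (1)² = 1, and 1 < 4 ✓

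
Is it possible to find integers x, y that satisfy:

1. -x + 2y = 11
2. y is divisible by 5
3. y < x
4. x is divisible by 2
No

A contradictory subset is {-x + 2y = 11, x is divisible by 2}. No integer assignment can satisfy these jointly:

  - -x + 2y = 11: is a linear equation tying the variables together
  - x is divisible by 2: restricts x to multiples of 2

Modular obstruction: writing x = 2x', every remaining term of the linear equation is divisible by 2, so the left side is ≡ 0 (mod 2); but the right side 11 ≡ 1 (mod 2). No integers can satisfy it.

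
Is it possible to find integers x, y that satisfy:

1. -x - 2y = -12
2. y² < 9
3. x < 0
No

The full constraint system is jointly infeasible over the integers. Each constraint and what it forces:

  - -x - 2y = -12: is a linear equation tying the variables together
  - y² < 9: restricts y to |y| ≤ 2
  - x < 0: bounds one variable relative to a constant

Range argument: with x ∈ [−∞, -1], y ∈ [-2, 2], the left side of the equation is at least -3, but the right side is -12 < -3. No integer solution exists.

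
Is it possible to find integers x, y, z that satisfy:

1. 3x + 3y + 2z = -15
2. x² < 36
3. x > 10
No

A contradictory subset is {x² < 36, x > 10}. No integer assignment can satisfy these jointly:

  - x² < 36: restricts x to |x| ≤ 5
  - x > 10: bounds one variable relative to a constant

Direct contradiction: the bounds on x require x ≥ 11 and x ≤ 5 simultaneously, which is empty.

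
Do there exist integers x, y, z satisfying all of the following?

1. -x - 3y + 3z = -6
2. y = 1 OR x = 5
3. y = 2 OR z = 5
Yes

Take x = 18, y = 1, z = 5. Substituting into each constraint:
  (1) (-18) - 3(1) + 3(5) = -6 ✓
  (2) y = 1, target 1 ✓ (first branch holds)
  (3) z = 5, target 5 ✓ (second branch holds)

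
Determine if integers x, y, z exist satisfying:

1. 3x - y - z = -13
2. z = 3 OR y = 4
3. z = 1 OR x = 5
Yes

Take x = 5, y = 4, z = 24. Substituting into each constraint:
  (1) 3(5) + (-4) + (-24) = -13 ✓
  (2) y = 4, target 4 ✓ (second branch holds)
  (3) x = 5, target 5 ✓ (second branch holds)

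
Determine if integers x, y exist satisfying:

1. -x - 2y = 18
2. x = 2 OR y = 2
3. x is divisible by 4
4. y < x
No

The full constraint system is jointly infeasible over the integers. Each constraint and what it forces:

  - -x - 2y = 18: is a linear equation tying the variables together
  - x = 2 OR y = 2: forces a choice: either x = 2 or y = 2
  - x is divisible by 4: restricts x to multiples of 4
  - y < x: bounds one variable relative to another variable

Split on the disjunction (x = 2 OR y = 2):
  • If x = 2: this contradicts the divisibility constraint — 2 is not a multiple of 4.
  • If y = 2: with y = 2, writing x = 4x', every remaining term of the linear equation is divisible by 4, so the left side is ≡ 0 (mod 4); but the right side 22 ≡ 2 (mod 4). No integers can satisfy it.
Both branches are infeasible, so the system has no integer solution.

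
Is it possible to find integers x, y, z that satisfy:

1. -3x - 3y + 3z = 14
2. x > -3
No

Even the single constraint (-3x - 3y + 3z = 14) is infeasible over the integers.

  - -3x - 3y + 3z = 14: every term on the left is divisible by 3, so the LHS ≡ 0 (mod 3), but the RHS 14 is not — no integer solution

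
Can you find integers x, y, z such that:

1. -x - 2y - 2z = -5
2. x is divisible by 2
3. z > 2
No

A contradictory subset is {-x - 2y - 2z = -5, x is divisible by 2}. No integer assignment can satisfy these jointly:

  - -x - 2y - 2z = -5: is a linear equation tying the variables together
  - x is divisible by 2: restricts x to multiples of 2

Modular obstruction: writing x = 2x', every remaining term of the linear equation is divisible by 2, so the left side is ≡ 0 (mod 2); but the right side -5 ≡ 1 (mod 2). No integers can satisfy it.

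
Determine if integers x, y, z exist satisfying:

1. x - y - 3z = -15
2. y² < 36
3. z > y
Yes

Take x = -12, y = 0, z = 1. Substituting into each constraint:
  (1) (-12) + 0 - 3(1) = -15 ✓
  (2) y² = (0)² = 0, and 0 < 36 ✓
  (3) 1 > 0 ✓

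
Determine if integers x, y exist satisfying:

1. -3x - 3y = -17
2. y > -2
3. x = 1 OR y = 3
No

Even the single constraint (-3x - 3y = -17) is infeasible over the integers.

  - -3x - 3y = -17: every term on the left is divisible by 3, so the LHS ≡ 0 (mod 3), but the RHS -17 is not — no integer solution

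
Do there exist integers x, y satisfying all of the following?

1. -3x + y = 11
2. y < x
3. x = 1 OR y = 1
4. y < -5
No

The full constraint system is jointly infeasible over the integers. Each constraint and what it forces:

  - -3x + y = 11: is a linear equation tying the variables together
  - y < x: bounds one variable relative to another variable
  - x = 1 OR y = 1: forces a choice: either x = 1 or y = 1
  - y < -5: bounds one variable relative to a constant

Split on the disjunction (x = 1 OR y = 1):
  • If x = 1: the equation forces y = 14, which contradicts the bound y ≤ -6.
  • If y = 1: this contradicts the bound y ≤ -6.
Both branches are infeasible, so the system has no integer solution.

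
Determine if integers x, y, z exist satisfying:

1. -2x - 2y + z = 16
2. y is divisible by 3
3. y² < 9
Yes

Take x = -8, y = 0, z = 0. Substituting into each constraint:
  (1) -2(-8) - 2(0) + 0 = 16 ✓
  (2) 0 = 3 × 0, remainder 0 ✓
  (3) y² = (0)² = 0, and 0 < 9 ✓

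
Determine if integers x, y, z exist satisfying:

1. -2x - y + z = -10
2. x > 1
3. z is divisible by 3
Yes

Take x = 2, y = 6, z = 0. Substituting into each constraint:
  (1) -2(2) + (-6) + 0 = -10 ✓
  (2) 2 > 1 ✓
  (3) 0 = 3 × 0, remainder 0 ✓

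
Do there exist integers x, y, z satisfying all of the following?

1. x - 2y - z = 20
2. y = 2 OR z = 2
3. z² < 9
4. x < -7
Yes

Take x = -8, y = -15, z = 2. Substituting into each constraint:
  (1) (-8) - 2(-15) + (-2) = 20 ✓
  (2) z = 2, target 2 ✓ (second branch holds)
  (3) z² = (2)² = 4, and 4 < 9 ✓
  (4) -8 < -7 ✓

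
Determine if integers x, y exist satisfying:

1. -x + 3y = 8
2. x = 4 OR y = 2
Yes

Take x = -2, y = 2. Substituting into each constraint:
  (1) 2 + 3(2) = 8 ✓
  (2) y = 2, target 2 ✓ (second branch holds)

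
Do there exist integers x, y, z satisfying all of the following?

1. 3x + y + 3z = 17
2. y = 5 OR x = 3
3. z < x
Yes

Take x = 4, y = 5, z = 0. Substituting into each constraint:
  (1) 3(4) + 5 + 3(0) = 17 ✓
  (2) y = 5, target 5 ✓ (first branch holds)
  (3) 0 < 4 ✓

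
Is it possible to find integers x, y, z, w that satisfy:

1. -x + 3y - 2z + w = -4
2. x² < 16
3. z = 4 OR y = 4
Yes

Take x = -1, y = 0, z = 4, w = 3. Substituting into each constraint:
  (1) 1 + 3(0) - 2(4) + 3 = -4 ✓
  (2) x² = (-1)² = 1, and 1 < 16 ✓
  (3) z = 4, target 4 ✓ (first branch holds)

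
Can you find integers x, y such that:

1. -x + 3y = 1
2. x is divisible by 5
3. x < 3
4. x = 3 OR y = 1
No

The full constraint system is jointly infeasible over the integers. Each constraint and what it forces:

  - -x + 3y = 1: is a linear equation tying the variables together
  - x is divisible by 5: restricts x to multiples of 5
  - x < 3: bounds one variable relative to a constant
  - x = 3 OR y = 1: forces a choice: either x = 3 or y = 1

Split on the disjunction (x = 3 OR y = 1):
  • If x = 3: this contradicts the divisibility constraint — 3 is not a multiple of 5.
  • If y = 1: with y = 1, writing x = 5x', every remaining term of the linear equation is divisible by 5, so the left side is ≡ 0 (mod 5); but the right side -2 ≡ 3 (mod 5). No integers can satisfy it.
Both branches are infeasible, so the system has no integer solution.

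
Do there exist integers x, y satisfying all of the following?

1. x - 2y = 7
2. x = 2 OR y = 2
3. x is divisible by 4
No

The full constraint system is jointly infeasible over the integers. Each constraint and what it forces:

  - x - 2y = 7: is a linear equation tying the variables together
  - x = 2 OR y = 2: forces a choice: either x = 2 or y = 2
  - x is divisible by 4: restricts x to multiples of 4

Modular obstruction: writing x = 4x', every remaining term of the linear equation is divisible by 2, so the left side is ≡ 0 (mod 2); but the right side 7 ≡ 1 (mod 2). No integers can satisfy it.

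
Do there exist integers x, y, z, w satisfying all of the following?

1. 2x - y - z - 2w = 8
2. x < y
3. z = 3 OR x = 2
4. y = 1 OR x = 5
Yes

Take x = 0, y = 1, z = 3, w = -6. Substituting into each constraint:
  (1) 2(0) + (-1) + (-3) - 2(-6) = 8 ✓
  (2) 0 < 1 ✓
  (3) z = 3, target 3 ✓ (first branch holds)
  (4) y = 1, target 1 ✓ (first branch holds)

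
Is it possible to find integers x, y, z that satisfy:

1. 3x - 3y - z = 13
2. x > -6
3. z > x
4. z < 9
Yes

Take x = 1, y = -4, z = 2. Substituting into each constraint:
  (1) 3(1) - 3(-4) + (-2) = 13 ✓
  (2) 1 > -6 ✓
  (3) 2 > 1 ✓
  (4) 2 < 9 ✓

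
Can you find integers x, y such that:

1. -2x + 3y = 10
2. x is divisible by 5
Yes

Take x = 10, y = 10. Substituting into each constraint:
  (1) -2(10) + 3(10) = 10 ✓
  (2) 10 = 5 × 2, remainder 0 ✓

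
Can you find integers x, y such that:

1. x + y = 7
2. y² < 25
Yes

Take x = 7, y = 0. Substituting into each constraint:
  (1) 7 + 0 = 7 ✓
  (2) y² = (0)² = 0, and 0 < 25 ✓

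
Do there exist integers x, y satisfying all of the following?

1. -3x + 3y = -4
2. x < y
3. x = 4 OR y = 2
No

Even the single constraint (-3x + 3y = -4) is infeasible over the integers.

  - -3x + 3y = -4: every term on the left is divisible by 3, so the LHS ≡ 0 (mod 3), but the RHS -4 is not — no integer solution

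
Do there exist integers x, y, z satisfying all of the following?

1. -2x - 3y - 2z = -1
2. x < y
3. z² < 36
Yes

Take x = 0, y = 1, z = -1. Substituting into each constraint:
  (1) -2(0) - 3(1) - 2(-1) = -1 ✓
  (2) 0 < 1 ✓
  (3) z² = (-1)² = 1, and 1 < 36 ✓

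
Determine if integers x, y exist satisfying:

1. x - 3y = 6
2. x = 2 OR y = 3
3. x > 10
Yes

Take x = 15, y = 3. Substituting into each constraint:
  (1) 15 - 3(3) = 6 ✓
  (2) y = 3, target 3 ✓ (second branch holds)
  (3) 15 > 10 ✓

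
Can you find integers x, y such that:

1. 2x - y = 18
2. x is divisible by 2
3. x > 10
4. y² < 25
No

The full constraint system is jointly infeasible over the integers. Each constraint and what it forces:

  - 2x - y = 18: is a linear equation tying the variables together
  - x is divisible by 2: restricts x to multiples of 2
  - x > 10: bounds one variable relative to a constant
  - y² < 25: restricts y to |y| ≤ 4

The bounds confine y to {-4, -3, -2, -1, 0, 1, 2, 3, 4}. For each value, substitute into the equation:
  • y = -4: the equation forces x = 7, but 2 does not divide 7.
  • y = -3: the equation gives 2x = 15, so x would not be an integer.
  • y = -2: the equation forces x = 8, but this violates the bound x ≥ 11.
  • y = -1: the equation gives 2x = 17, so x would not be an integer.
  • y = 0: the equation forces x = 9, but 2 does not divide 9.
  • y = 1: the equation gives 2x = 19, so x would not be an integer.
  • y = 2: the equation forces x = 10, but this violates the bound x ≥ 11.
  • y = 3: the equation gives 2x = 21, so x would not be an integer.
  • y = 4: the equation forces x = 11, but 2 does not divide 11.
Every case fails, so no integer solution exists.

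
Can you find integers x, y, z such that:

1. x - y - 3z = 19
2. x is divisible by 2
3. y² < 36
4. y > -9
Yes

Take x = -2, y = 0, z = -7. Substituting into each constraint:
  (1) (-2) + 0 - 3(-7) = 19 ✓
  (2) -2 = 2 × -1, remainder 0 ✓
  (3) y² = (0)² = 0, and 0 < 36 ✓
  (4) 0 > -9 ✓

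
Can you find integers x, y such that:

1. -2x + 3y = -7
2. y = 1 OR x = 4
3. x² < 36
Yes

Take x = 5, y = 1. Substituting into each constraint:
  (1) -2(5) + 3(1) = -7 ✓
  (2) y = 1, target 1 ✓ (first branch holds)
  (3) x² = (5)² = 25, and 25 < 36 ✓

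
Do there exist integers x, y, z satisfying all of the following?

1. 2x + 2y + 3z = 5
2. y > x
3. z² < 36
Yes

Take x = 0, y = 1, z = 1. Substituting into each constraint:
  (1) 2(0) + 2(1) + 3(1) = 5 ✓
  (2) 1 > 0 ✓
  (3) z² = (1)² = 1, and 1 < 36 ✓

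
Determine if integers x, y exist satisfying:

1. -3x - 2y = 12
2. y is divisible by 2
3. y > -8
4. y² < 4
Yes

Take x = -4, y = 0. Substituting into each constraint:
  (1) -3(-4) - 2(0) = 12 ✓
  (2) 0 = 2 × 0, remainder 0 ✓
  (3) 0 > -8 ✓
  (4) y² = (0)² = 0, and 0 < 4 ✓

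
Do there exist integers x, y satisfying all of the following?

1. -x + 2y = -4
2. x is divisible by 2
Yes

Take x = 0, y = -2. Substituting into each constraint:
  (1) 0 + 2(-2) = -4 ✓
  (2) 0 = 2 × 0, remainder 0 ✓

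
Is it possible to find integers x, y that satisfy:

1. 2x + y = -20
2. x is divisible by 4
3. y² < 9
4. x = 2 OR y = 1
No

A contradictory subset is {2x + y = -20, x is divisible by 4, x = 2 OR y = 1}. No integer assignment can satisfy these jointly:

  - 2x + y = -20: is a linear equation tying the variables together
  - x is divisible by 4: restricts x to multiples of 4
  - x = 2 OR y = 1: forces a choice: either x = 2 or y = 1

Split on the disjunction (x = 2 OR y = 1):
  • If x = 2: this contradicts the divisibility constraint — 2 is not a multiple of 4.
  • If y = 1: with y = 1, writing x = 4x', every remaining term of the linear equation is divisible by 8, so the left side is ≡ 0 (mod 8); but the right side -21 ≡ 3 (mod 8). No integers can satisfy it.
Both branches are infeasible, so the system has no integer solution.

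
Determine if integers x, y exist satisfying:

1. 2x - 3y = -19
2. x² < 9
Yes

Take x = 1, y = 7. Substituting into each constraint:
  (1) 2(1) - 3(7) = -19 ✓
  (2) x² = (1)² = 1, and 1 < 9 ✓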